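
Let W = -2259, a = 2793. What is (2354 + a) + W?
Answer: 2888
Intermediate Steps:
(2354 + a) + W = (2354 + 2793) - 2259 = 5147 - 2259 = 2888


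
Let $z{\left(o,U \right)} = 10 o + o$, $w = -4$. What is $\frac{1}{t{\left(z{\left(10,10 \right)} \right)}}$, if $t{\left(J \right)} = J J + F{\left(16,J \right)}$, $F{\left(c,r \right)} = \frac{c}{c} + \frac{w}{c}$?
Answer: $\frac{4}{48403} \approx 8.264 \cdot 10^{-5}$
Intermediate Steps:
$F{\left(c,r \right)} = 1 - \frac{4}{c}$ ($F{\left(c,r \right)} = \frac{c}{c} - \frac{4}{c} = 1 - \frac{4}{c}$)
$z{\left(o,U \right)} = 11 o$
$t{\left(J \right)} = \frac{3}{4} + J^{2}$ ($t{\left(J \right)} = J J + \frac{-4 + 16}{16} = J^{2} + \frac{1}{16} \cdot 12 = J^{2} + \frac{3}{4} = \frac{3}{4} + J^{2}$)
$\frac{1}{t{\left(z{\left(10,10 \right)} \right)}} = \frac{1}{\frac{3}{4} + \left(11 \cdot 10\right)^{2}} = \frac{1}{\frac{3}{4} + 110^{2}} = \frac{1}{\frac{3}{4} + 12100} = \frac{1}{\frac{48403}{4}} = \frac{4}{48403}$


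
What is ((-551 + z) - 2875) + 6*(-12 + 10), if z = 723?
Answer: -2715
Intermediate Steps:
((-551 + z) - 2875) + 6*(-12 + 10) = ((-551 + 723) - 2875) + 6*(-12 + 10) = (172 - 2875) + 6*(-2) = -2703 - 12 = -2715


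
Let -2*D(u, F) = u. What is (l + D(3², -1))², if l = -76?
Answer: 25921/4 ≈ 6480.3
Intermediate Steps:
D(u, F) = -u/2
(l + D(3², -1))² = (-76 - ½*3²)² = (-76 - ½*9)² = (-76 - 9/2)² = (-161/2)² = 25921/4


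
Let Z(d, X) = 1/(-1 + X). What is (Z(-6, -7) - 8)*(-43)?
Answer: 2795/8 ≈ 349.38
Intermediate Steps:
(Z(-6, -7) - 8)*(-43) = (1/(-1 - 7) - 8)*(-43) = (1/(-8) - 8)*(-43) = (-1/8 - 8)*(-43) = -65/8*(-43) = 2795/8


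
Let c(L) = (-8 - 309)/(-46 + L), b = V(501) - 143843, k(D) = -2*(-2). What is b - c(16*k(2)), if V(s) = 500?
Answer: -2579857/18 ≈ -1.4333e+5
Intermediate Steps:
k(D) = 4
b = -143343 (b = 500 - 143843 = -143343)
c(L) = -317/(-46 + L)
b - c(16*k(2)) = -143343 - (-317)/(-46 + 16*4) = -143343 - (-317)/(-46 + 64) = -143343 - (-317)/18 = -143343 - 1*(-317/18) = -143343 + 317/18 = -2579857/18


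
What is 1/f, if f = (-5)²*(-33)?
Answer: -1/825 ≈ -0.0012121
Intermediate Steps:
f = -825 (f = 25*(-33) = -825)
1/f = 1/(-825) = -1/825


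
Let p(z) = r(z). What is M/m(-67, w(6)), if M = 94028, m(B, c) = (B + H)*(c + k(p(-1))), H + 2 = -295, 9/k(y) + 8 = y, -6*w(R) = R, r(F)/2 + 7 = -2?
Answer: 47014/245 ≈ 191.89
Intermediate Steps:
r(F) = -18 (r(F) = -14 + 2*(-2) = -14 - 4 = -18)
p(z) = -18
w(R) = -R/6
k(y) = 9/(-8 + y)
H = -297 (H = -2 - 295 = -297)
m(B, c) = (-297 + B)*(-9/26 + c) (m(B, c) = (B - 297)*(c + 9/(-8 - 18)) = (-297 + B)*(c + 9/(-26)) = (-297 + B)*(c + 9*(-1/26)) = (-297 + B)*(c - 9/26) = (-297 + B)*(-9/26 + c))
M/m(-67, w(6)) = 94028/(2673/26 - (-99)*6/2 - 9/26*(-67) - (-67)*6/6) = 94028/(2673/26 - 297*(-1) + 603/26 - 67*(-1)) = 94028/(2673/26 + 297 + 603/26 + 67) = 94028/490 = 94028*(1/490) = 47014/245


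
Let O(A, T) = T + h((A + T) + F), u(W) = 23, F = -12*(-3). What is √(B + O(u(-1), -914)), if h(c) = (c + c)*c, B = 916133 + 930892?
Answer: √3308161 ≈ 1818.8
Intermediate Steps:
F = 36
B = 1847025
h(c) = 2*c² (h(c) = (2*c)*c = 2*c²)
O(A, T) = T + 2*(36 + A + T)² (O(A, T) = T + 2*((A + T) + 36)² = T + 2*(36 + A + T)²)
√(B + O(u(-1), -914)) = √(1847025 + (-914 + 2*(36 + 23 - 914)²)) = √(1847025 + (-914 + 2*(-855)²)) = √(1847025 + (-914 + 2*731025)) = √(1847025 + (-914 + 1462050)) = √(1847025 + 1461136) = √3308161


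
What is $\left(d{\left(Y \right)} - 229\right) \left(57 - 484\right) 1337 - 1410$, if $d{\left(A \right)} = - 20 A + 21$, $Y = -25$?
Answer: $-166703918$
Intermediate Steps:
$d{\left(A \right)} = 21 - 20 A$
$\left(d{\left(Y \right)} - 229\right) \left(57 - 484\right) 1337 - 1410 = \left(\left(21 - -500\right) - 229\right) \left(57 - 484\right) 1337 - 1410 = \left(\left(21 + 500\right) - 229\right) \left(-427\right) 1337 - 1410 = \left(521 - 229\right) \left(-427\right) 1337 - 1410 = 292 \left(-427\right) 1337 - 1410 = \left(-124684\right) 1337 - 1410 = -166702508 - 1410 = -166703918$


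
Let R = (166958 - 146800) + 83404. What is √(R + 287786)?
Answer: 2*√97837 ≈ 625.58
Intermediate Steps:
R = 103562 (R = 20158 + 83404 = 103562)
√(R + 287786) = √(103562 + 287786) = √391348 = 2*√97837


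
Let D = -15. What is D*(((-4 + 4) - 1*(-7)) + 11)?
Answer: -270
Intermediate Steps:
D*(((-4 + 4) - 1*(-7)) + 11) = -15*(((-4 + 4) - 1*(-7)) + 11) = -15*((0 + 7) + 11) = -15*(7 + 11) = -15*18 = -270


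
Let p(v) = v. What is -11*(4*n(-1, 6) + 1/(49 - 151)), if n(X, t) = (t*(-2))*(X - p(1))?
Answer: -107701/102 ≈ -1055.9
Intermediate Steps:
n(X, t) = -2*t*(-1 + X) (n(X, t) = (t*(-2))*(X - 1*1) = (-2*t)*(X - 1) = (-2*t)*(-1 + X) = -2*t*(-1 + X))
-11*(4*n(-1, 6) + 1/(49 - 151)) = -11*(4*(2*6*(1 - 1*(-1))) + 1/(49 - 151)) = -11*(4*(2*6*(1 + 1)) + 1/(-102)) = -11*(4*(2*6*2) - 1/102) = -11*(4*24 - 1/102) = -11*(96 - 1/102) = -11*9791/102 = -107701/102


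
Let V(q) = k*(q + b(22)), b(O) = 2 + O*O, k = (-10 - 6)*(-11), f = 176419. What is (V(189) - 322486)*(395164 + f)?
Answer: -116423454938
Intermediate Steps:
k = 176 (k = -16*(-11) = 176)
b(O) = 2 + O**2
V(q) = 85536 + 176*q (V(q) = 176*(q + (2 + 22**2)) = 176*(q + (2 + 484)) = 176*(q + 486) = 176*(486 + q) = 85536 + 176*q)
(V(189) - 322486)*(395164 + f) = ((85536 + 176*189) - 322486)*(395164 + 176419) = ((85536 + 33264) - 322486)*571583 = (118800 - 322486)*571583 = -203686*571583 = -116423454938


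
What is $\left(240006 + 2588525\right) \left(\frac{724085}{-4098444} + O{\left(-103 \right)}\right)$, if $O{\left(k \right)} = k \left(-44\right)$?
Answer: $\frac{52535505908053313}{4098444} \approx 1.2818 \cdot 10^{10}$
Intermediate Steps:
$O{\left(k \right)} = - 44 k$
$\left(240006 + 2588525\right) \left(\frac{724085}{-4098444} + O{\left(-103 \right)}\right) = \left(240006 + 2588525\right) \left(\frac{724085}{-4098444} - -4532\right) = 2828531 \left(724085 \left(- \frac{1}{4098444}\right) + 4532\right) = 2828531 \left(- \frac{724085}{4098444} + 4532\right) = 2828531 \cdot \frac{18573424123}{4098444} = \frac{52535505908053313}{4098444}$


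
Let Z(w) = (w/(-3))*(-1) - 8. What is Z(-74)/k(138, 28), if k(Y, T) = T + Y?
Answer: -49/249 ≈ -0.19679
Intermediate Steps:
Z(w) = -8 + w/3 (Z(w) = (w*(-⅓))*(-1) - 8 = -w/3*(-1) - 8 = w/3 - 8 = -8 + w/3)
Z(-74)/k(138, 28) = (-8 + (⅓)*(-74))/(28 + 138) = (-8 - 74/3)/166 = -98/3*1/166 = -49/249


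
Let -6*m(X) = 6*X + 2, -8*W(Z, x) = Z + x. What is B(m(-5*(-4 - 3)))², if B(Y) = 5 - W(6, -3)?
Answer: 1849/64 ≈ 28.891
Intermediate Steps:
W(Z, x) = -Z/8 - x/8 (W(Z, x) = -(Z + x)/8 = -Z/8 - x/8)
m(X) = -⅓ - X (m(X) = -(6*X + 2)/6 = -(2 + 6*X)/6 = -⅓ - X)
B(Y) = 43/8 (B(Y) = 5 - (-⅛*6 - ⅛*(-3)) = 5 - (-¾ + 3/8) = 5 - 1*(-3/8) = 5 + 3/8 = 43/8)
B(m(-5*(-4 - 3)))² = (43/8)² = 1849/64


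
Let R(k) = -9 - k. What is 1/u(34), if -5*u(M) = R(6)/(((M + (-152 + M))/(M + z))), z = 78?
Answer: -1/4 ≈ -0.25000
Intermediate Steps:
u(M) = 3*(78 + M)/(-152 + 2*M) (u(M) = -(-9 - 1*6)/(5*((M + (-152 + M))/(M + 78))) = -(-9 - 6)/(5*((-152 + 2*M)/(78 + M))) = -(-3)/((-152 + 2*M)/(78 + M)) = -(-3)*(78 + M)/(-152 + 2*M) = 3*(78 + M)/(-152 + 2*M))
1/u(34) = 1/(3*(78 + 34)/(2*(-76 + 34))) = 1/((3/2)*112/(-42)) = 1/((3/2)*(-1/42)*112) = 1/(-4) = -1/4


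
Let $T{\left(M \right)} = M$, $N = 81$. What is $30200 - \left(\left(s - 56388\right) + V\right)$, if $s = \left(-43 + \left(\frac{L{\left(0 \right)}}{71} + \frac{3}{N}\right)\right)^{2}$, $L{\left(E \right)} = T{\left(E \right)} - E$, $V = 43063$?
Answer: $\frac{30384125}{729} \approx 41679.0$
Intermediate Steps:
$L{\left(E \right)} = 0$ ($L{\left(E \right)} = E - E = 0$)
$s = \frac{1345600}{729}$ ($s = \left(-43 + \left(\frac{0}{71} + \frac{3}{81}\right)\right)^{2} = \left(-43 + \left(0 \cdot \frac{1}{71} + 3 \cdot \frac{1}{81}\right)\right)^{2} = \left(-43 + \left(0 + \frac{1}{27}\right)\right)^{2} = \left(-43 + \frac{1}{27}\right)^{2} = \left(- \frac{1160}{27}\right)^{2} = \frac{1345600}{729} \approx 1845.8$)
$30200 - \left(\left(s - 56388\right) + V\right) = 30200 - \left(\left(\frac{1345600}{729} - 56388\right) + 43063\right) = 30200 - \left(- \frac{39761252}{729} + 43063\right) = 30200 - - \frac{8368325}{729} = 30200 + \frac{8368325}{729} = \frac{30384125}{729}$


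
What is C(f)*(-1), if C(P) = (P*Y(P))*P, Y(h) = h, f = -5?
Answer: 125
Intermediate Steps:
C(P) = P³ (C(P) = (P*P)*P = P²*P = P³)
C(f)*(-1) = (-5)³*(-1) = -125*(-1) = 125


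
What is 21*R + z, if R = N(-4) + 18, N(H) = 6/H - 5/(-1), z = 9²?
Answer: 1065/2 ≈ 532.50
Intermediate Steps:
z = 81
N(H) = 5 + 6/H (N(H) = 6/H - 5*(-1) = 6/H + 5 = 5 + 6/H)
R = 43/2 (R = (5 + 6/(-4)) + 18 = (5 + 6*(-¼)) + 18 = (5 - 3/2) + 18 = 7/2 + 18 = 43/2 ≈ 21.500)
21*R + z = 21*(43/2) + 81 = 903/2 + 81 = 1065/2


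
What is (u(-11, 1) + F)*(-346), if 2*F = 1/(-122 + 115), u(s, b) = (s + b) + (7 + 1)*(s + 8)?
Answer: 82521/7 ≈ 11789.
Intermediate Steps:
u(s, b) = 64 + b + 9*s (u(s, b) = (b + s) + 8*(8 + s) = (b + s) + (64 + 8*s) = 64 + b + 9*s)
F = -1/14 (F = 1/(2*(-122 + 115)) = (½)/(-7) = (½)*(-⅐) = -1/14 ≈ -0.071429)
(u(-11, 1) + F)*(-346) = ((64 + 1 + 9*(-11)) - 1/14)*(-346) = ((64 + 1 - 99) - 1/14)*(-346) = (-34 - 1/14)*(-346) = -477/14*(-346) = 82521/7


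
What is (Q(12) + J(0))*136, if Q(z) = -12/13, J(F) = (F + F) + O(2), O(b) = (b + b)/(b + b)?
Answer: 136/13 ≈ 10.462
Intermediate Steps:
O(b) = 1 (O(b) = (2*b)/((2*b)) = (2*b)*(1/(2*b)) = 1)
J(F) = 1 + 2*F (J(F) = (F + F) + 1 = 2*F + 1 = 1 + 2*F)
Q(z) = -12/13 (Q(z) = -12*1/13 = -12/13)
(Q(12) + J(0))*136 = (-12/13 + (1 + 2*0))*136 = (-12/13 + (1 + 0))*136 = (-12/13 + 1)*136 = (1/13)*136 = 136/13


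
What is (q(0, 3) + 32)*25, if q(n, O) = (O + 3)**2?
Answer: 1700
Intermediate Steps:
q(n, O) = (3 + O)**2
(q(0, 3) + 32)*25 = ((3 + 3)**2 + 32)*25 = (6**2 + 32)*25 = (36 + 32)*25 = 68*25 = 1700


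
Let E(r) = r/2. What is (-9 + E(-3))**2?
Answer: 441/4 ≈ 110.25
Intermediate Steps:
E(r) = r/2 (E(r) = r*(1/2) = r/2)
(-9 + E(-3))**2 = (-9 + (1/2)*(-3))**2 = (-9 - 3/2)**2 = (-21/2)**2 = 441/4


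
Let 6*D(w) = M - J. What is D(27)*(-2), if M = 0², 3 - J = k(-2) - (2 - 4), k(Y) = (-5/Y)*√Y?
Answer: ⅓ - 5*I*√2/6 ≈ 0.33333 - 1.1785*I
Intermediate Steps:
k(Y) = -5/√Y
J = 1 - 5*I*√2/2 (J = 3 - (-(-5)*I*√2/2 - (2 - 4)) = 3 - (-(-5)*I*√2/2 - 1*(-2)) = 3 - (5*I*√2/2 + 2) = 3 - (2 + 5*I*√2/2) = 3 + (-2 - 5*I*√2/2) = 1 - 5*I*√2/2 ≈ 1.0 - 3.5355*I)
M = 0
D(w) = -⅙ + 5*I*√2/12 (D(w) = (0 - (1 - 5*I*√2/2))/6 = (0 + (-1 + 5*I*√2/2))/6 = (-1 + 5*I*√2/2)/6 = -⅙ + 5*I*√2/12)
D(27)*(-2) = (-⅙ + 5*I*√2/12)*(-2) = ⅓ - 5*I*√2/6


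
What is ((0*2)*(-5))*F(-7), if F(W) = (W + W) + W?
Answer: 0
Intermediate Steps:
F(W) = 3*W (F(W) = 2*W + W = 3*W)
((0*2)*(-5))*F(-7) = ((0*2)*(-5))*(3*(-7)) = (0*(-5))*(-21) = 0*(-21) = 0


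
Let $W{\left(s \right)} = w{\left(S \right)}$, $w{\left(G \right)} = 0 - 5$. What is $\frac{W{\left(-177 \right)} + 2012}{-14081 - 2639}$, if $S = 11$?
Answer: $- \frac{2007}{16720} \approx -0.12004$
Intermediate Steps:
$w{\left(G \right)} = -5$
$W{\left(s \right)} = -5$
$\frac{W{\left(-177 \right)} + 2012}{-14081 - 2639} = \frac{-5 + 2012}{-14081 - 2639} = \frac{2007}{-14081 - 2639} = \frac{2007}{-16720} = 2007 \left(- \frac{1}{16720}\right) = - \frac{2007}{16720}$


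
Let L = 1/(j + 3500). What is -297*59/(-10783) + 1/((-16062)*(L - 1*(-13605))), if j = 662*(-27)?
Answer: 27520370097976876/16935008366269437 ≈ 1.6251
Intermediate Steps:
j = -17874
L = -1/14374 (L = 1/(-17874 + 3500) = 1/(-14374) = -1/14374 ≈ -6.9570e-5)
-297*59/(-10783) + 1/((-16062)*(L - 1*(-13605))) = -297*59/(-10783) + 1/((-16062)*(-1/14374 - 1*(-13605))) = -17523*(-1/10783) - 1/(16062*(-1/14374 + 13605)) = 17523/10783 - 1/(16062*195558269/14374) = 17523/10783 - 1/16062*14374/195558269 = 17523/10783 - 7187/1570528458339 = 27520370097976876/16935008366269437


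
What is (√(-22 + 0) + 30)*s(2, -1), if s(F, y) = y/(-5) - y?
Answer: 36 + 6*I*√22/5 ≈ 36.0 + 5.6285*I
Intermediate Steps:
s(F, y) = -6*y/5 (s(F, y) = y*(-⅕) - y = -y/5 - y = -6*y/5)
(√(-22 + 0) + 30)*s(2, -1) = (√(-22 + 0) + 30)*(-6/5*(-1)) = (√(-22) + 30)*(6/5) = (I*√22 + 30)*(6/5) = (30 + I*√22)*(6/5) = 36 + 6*I*√22/5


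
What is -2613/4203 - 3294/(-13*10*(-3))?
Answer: -825764/91065 ≈ -9.0679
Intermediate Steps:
-2613/4203 - 3294/(-13*10*(-3)) = -2613*1/4203 - 3294/((-130*(-3))) = -871/1401 - 3294/390 = -871/1401 - 3294*1/390 = -871/1401 - 549/65 = -825764/91065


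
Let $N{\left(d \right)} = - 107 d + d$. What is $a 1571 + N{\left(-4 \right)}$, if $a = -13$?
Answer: $-19999$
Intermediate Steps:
$N{\left(d \right)} = - 106 d$
$a 1571 + N{\left(-4 \right)} = \left(-13\right) 1571 - -424 = -20423 + 424 = -19999$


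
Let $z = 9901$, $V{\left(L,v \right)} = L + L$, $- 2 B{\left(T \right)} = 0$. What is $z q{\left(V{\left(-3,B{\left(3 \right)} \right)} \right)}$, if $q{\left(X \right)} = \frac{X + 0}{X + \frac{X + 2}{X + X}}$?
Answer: $\frac{178218}{17} \approx 10483.0$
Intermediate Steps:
$B{\left(T \right)} = 0$ ($B{\left(T \right)} = \left(- \frac{1}{2}\right) 0 = 0$)
$V{\left(L,v \right)} = 2 L$
$q{\left(X \right)} = \frac{X}{X + \frac{2 + X}{2 X}}$
$z q{\left(V{\left(-3,B{\left(3 \right)} \right)} \right)} = 9901 \frac{2 \left(2 \left(-3\right)\right)^{2}}{2 + 2 \left(-3\right) + 2 \left(2 \left(-3\right)\right)^{2}} = 9901 \frac{2 \left(-6\right)^{2}}{2 - 6 + 2 \left(-6\right)^{2}} = 9901 \cdot 2 \cdot 36 \frac{1}{2 - 6 + 2 \cdot 36} = 9901 \cdot 2 \cdot 36 \frac{1}{2 - 6 + 72} = 9901 \cdot 2 \cdot 36 \cdot \frac{1}{68} = 9901 \cdot \frac{18}{17} = \frac{178218}{17}$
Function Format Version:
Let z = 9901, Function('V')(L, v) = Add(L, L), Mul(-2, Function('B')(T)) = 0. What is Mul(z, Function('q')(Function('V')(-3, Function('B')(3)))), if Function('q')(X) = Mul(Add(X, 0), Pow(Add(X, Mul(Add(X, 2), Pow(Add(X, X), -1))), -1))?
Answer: Rational(178218, 17) ≈ 10483.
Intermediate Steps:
Function('B')(T) = 0 (Function('B')(T) = Mul(Rational(-1, 2), 0) = 0)
Function('V')(L, v) = Mul(2, L)
Function('q')(X) = Mul(X, Pow(Add(X, Mul(Rational(1, 2), Pow(X, -1), Add(2, X))), -1)) (Function('q')(X) = Mul(X, Pow(Add(X, Mul(Add(2, X), Pow(Mul(2, X), -1))), -1)) = Mul(X, Pow(Add(X, Mul(Add(2, X), Mul(Rational(1, 2), Pow(X, -1)))), -1)) = Mul(X, Pow(Add(X, Mul(Rational(1, 2), Pow(X, -1), Add(2, X))), -1)))
Mul(z, Function('q')(Function('V')(-3, Function('B')(3)))) = Mul(9901, Mul(2, Pow(Mul(2, -3), 2), Pow(Add(2, Mul(2, -3), Mul(2, Pow(Mul(2, -3), 2))), -1))) = Mul(9901, Mul(2, Pow(-6, 2), Pow(Add(2, -6, Mul(2, Pow(-6, 2))), -1))) = Mul(9901, Mul(2, 36, Pow(Add(2, -6, Mul(2, 36)), -1))) = Mul(9901, Mul(2, 36, Pow(Add(2, -6, 72), -1))) = Mul(9901, Mul(2, 36, Pow(68, -1))) = Mul(9901, Mul(2, 36, Rational(1, 68))) = Mul(9901, Rational(18, 17)) = Rational(178218, 17)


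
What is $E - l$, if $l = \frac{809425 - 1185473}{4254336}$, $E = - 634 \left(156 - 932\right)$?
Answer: $\frac{130816601167}{265896} \approx 4.9198 \cdot 10^{5}$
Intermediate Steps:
$E = 491984$ ($E = \left(-634\right) \left(-776\right) = 491984$)
$l = - \frac{23503}{265896}$ ($l = \left(-376048\right) \frac{1}{4254336} = - \frac{23503}{265896} \approx -0.088392$)
$E - l = 491984 - - \frac{23503}{265896} = 491984 + \frac{23503}{265896} = \frac{130816601167}{265896}$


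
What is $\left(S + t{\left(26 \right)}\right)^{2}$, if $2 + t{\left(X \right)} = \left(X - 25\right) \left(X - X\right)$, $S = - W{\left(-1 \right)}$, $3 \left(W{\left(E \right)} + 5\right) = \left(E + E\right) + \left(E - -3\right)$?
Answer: $9$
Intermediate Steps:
$W{\left(E \right)} = -4 + E$ ($W{\left(E \right)} = -5 + \frac{\left(E + E\right) + \left(E - -3\right)}{3} = -5 + \frac{2 E + \left(E + 3\right)}{3} = -5 + \frac{2 E + \left(3 + E\right)}{3} = -5 + \frac{3 + 3 E}{3} = -5 + \left(1 + E\right) = -4 + E$)
$S = 5$ ($S = - (-4 - 1) = \left(-1\right) \left(-5\right) = 5$)
$t{\left(X \right)} = -2$ ($t{\left(X \right)} = -2 + \left(X - 25\right) \left(X - X\right) = -2 + \left(-25 + X\right) 0 = -2 + 0 = -2$)
$\left(S + t{\left(26 \right)}\right)^{2} = \left(5 - 2\right)^{2} = 3^{2} = 9$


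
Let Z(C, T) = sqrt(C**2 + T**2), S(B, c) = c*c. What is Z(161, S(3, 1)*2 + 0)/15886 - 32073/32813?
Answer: -32073/32813 + 5*sqrt(1037)/15886 ≈ -0.96731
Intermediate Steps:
S(B, c) = c**2
Z(161, S(3, 1)*2 + 0)/15886 - 32073/32813 = sqrt(161**2 + (1**2*2 + 0)**2)/15886 - 32073/32813 = sqrt(25921 + (1*2 + 0)**2)*(1/15886) - 32073*1/32813 = sqrt(25921 + (2 + 0)**2)*(1/15886) - 32073/32813 = sqrt(25921 + 2**2)*(1/15886) - 32073/32813 = sqrt(25921 + 4)*(1/15886) - 32073/32813 = sqrt(25925)*(1/15886) - 32073/32813 = (5*sqrt(1037))*(1/15886) - 32073/32813 = 5*sqrt(1037)/15886 - 32073/32813 = -32073/32813 + 5*sqrt(1037)/15886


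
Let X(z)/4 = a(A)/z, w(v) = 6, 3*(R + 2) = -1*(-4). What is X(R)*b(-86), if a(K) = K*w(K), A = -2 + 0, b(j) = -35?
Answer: -2520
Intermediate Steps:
R = -⅔ (R = -2 + (-1*(-4))/3 = -2 + (⅓)*4 = -2 + 4/3 = -⅔ ≈ -0.66667)
A = -2
a(K) = 6*K (a(K) = K*6 = 6*K)
X(z) = -48/z (X(z) = 4*((6*(-2))/z) = 4*(-12/z) = -48/z)
X(R)*b(-86) = -48/(-⅔)*(-35) = -48*(-3/2)*(-35) = 72*(-35) = -2520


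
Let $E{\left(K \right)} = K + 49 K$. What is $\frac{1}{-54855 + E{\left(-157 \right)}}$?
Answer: $- \frac{1}{62705} \approx -1.5948 \cdot 10^{-5}$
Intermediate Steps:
$E{\left(K \right)} = 50 K$
$\frac{1}{-54855 + E{\left(-157 \right)}} = \frac{1}{-54855 + 50 \left(-157\right)} = \frac{1}{-54855 - 7850} = \frac{1}{-62705} = - \frac{1}{62705}$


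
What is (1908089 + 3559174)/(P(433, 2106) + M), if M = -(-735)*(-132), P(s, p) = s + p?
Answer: -5467263/94481 ≈ -57.866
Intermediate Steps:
P(s, p) = p + s
M = -97020 (M = -147*(-5)*(-132) = 735*(-132) = -97020)
(1908089 + 3559174)/(P(433, 2106) + M) = (1908089 + 3559174)/((2106 + 433) - 97020) = 5467263/(2539 - 97020) = 5467263/(-94481) = 5467263*(-1/94481) = -5467263/94481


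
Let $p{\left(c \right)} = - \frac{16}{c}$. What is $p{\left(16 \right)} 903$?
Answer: $-903$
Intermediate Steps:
$p{\left(16 \right)} 903 = - \frac{16}{16} \cdot 903 = \left(-16\right) \frac{1}{16} \cdot 903 = \left(-1\right) 903 = -903$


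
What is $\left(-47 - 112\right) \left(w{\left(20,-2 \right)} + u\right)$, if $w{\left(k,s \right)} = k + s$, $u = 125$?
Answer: $-22737$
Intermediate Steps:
$\left(-47 - 112\right) \left(w{\left(20,-2 \right)} + u\right) = \left(-47 - 112\right) \left(\left(20 - 2\right) + 125\right) = - 159 \left(18 + 125\right) = \left(-159\right) 143 = -22737$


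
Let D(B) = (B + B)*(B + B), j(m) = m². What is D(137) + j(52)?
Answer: 77780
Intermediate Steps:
D(B) = 4*B² (D(B) = (2*B)*(2*B) = 4*B²)
D(137) + j(52) = 4*137² + 52² = 4*18769 + 2704 = 75076 + 2704 = 77780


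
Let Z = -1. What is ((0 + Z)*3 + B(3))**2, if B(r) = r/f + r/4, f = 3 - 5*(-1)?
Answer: 225/64 ≈ 3.5156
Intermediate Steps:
f = 8 (f = 3 + 5 = 8)
B(r) = 3*r/8 (B(r) = r/8 + r/4 = 3*r/8)
((0 + Z)*3 + B(3))**2 = ((0 - 1)*3 + (3/8)*3)**2 = (-1*3 + 9/8)**2 = (-3 + 9/8)**2 = (-15/8)**2 = 225/64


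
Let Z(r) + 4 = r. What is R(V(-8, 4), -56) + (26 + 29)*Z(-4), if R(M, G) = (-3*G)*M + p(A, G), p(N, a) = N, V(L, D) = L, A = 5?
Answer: -1779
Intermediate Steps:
Z(r) = -4 + r
R(M, G) = 5 - 3*G*M (R(M, G) = (-3*G)*M + 5 = -3*G*M + 5 = 5 - 3*G*M)
R(V(-8, 4), -56) + (26 + 29)*Z(-4) = (5 - 3*(-56)*(-8)) + (26 + 29)*(-4 - 4) = (5 - 1344) + 55*(-8) = -1339 - 440 = -1779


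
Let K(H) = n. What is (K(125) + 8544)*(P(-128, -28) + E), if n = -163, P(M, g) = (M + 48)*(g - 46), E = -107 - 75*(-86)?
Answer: 102776203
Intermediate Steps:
E = 6343 (E = -107 + 6450 = 6343)
P(M, g) = (-46 + g)*(48 + M) (P(M, g) = (48 + M)*(-46 + g) = (-46 + g)*(48 + M))
K(H) = -163
(K(125) + 8544)*(P(-128, -28) + E) = (-163 + 8544)*((-2208 - 46*(-128) + 48*(-28) - 128*(-28)) + 6343) = 8381*((-2208 + 5888 - 1344 + 3584) + 6343) = 8381*(5920 + 6343) = 8381*12263 = 102776203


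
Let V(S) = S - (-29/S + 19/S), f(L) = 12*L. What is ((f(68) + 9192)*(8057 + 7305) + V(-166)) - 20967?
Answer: 12758906324/83 ≈ 1.5372e+8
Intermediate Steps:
V(S) = S + 10/S (V(S) = S - (-10)/S = S + 10/S)
((f(68) + 9192)*(8057 + 7305) + V(-166)) - 20967 = ((12*68 + 9192)*(8057 + 7305) + (-166 + 10/(-166))) - 20967 = ((816 + 9192)*15362 + (-166 + 10*(-1/166))) - 20967 = (10008*15362 + (-166 - 5/83)) - 20967 = (153742896 - 13783/83) - 20967 = 12760646585/83 - 20967 = 12758906324/83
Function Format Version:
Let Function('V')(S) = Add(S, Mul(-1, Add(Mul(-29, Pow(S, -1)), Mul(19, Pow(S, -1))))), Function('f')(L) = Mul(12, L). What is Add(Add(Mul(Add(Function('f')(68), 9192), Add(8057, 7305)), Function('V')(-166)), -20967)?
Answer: Rational(12758906324, 83) ≈ 1.5372e+8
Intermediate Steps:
Function('V')(S) = Add(S, Mul(10, Pow(S, -1))) (Function('V')(S) = Add(S, Mul(-1, Mul(-10, Pow(S, -1)))) = Add(S, Mul(10, Pow(S, -1))))
Add(Add(Mul(Add(Function('f')(68), 9192), Add(8057, 7305)), Function('V')(-166)), -20967) = Add(Add(Mul(Add(Mul(12, 68), 9192), Add(8057, 7305)), Add(-166, Mul(10, Pow(-166, -1)))), -20967) = Add(Add(Mul(Add(816, 9192), 15362), Add(-166, Mul(10, Rational(-1, 166)))), -20967) = Add(Add(Mul(10008, 15362), Add(-166, Rational(-5, 83))), -20967) = Add(Add(153742896, Rational(-13783, 83)), -20967) = Add(Rational(12760646585, 83), -20967) = Rational(12758906324, 83)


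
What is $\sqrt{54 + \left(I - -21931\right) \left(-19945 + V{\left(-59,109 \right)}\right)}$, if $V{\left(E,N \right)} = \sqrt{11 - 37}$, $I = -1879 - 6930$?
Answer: $3 \sqrt{-29079804 + 1458 i \sqrt{26}} \approx 2.0679 + 16178.0 i$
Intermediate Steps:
$I = -8809$ ($I = -1879 - 6930 = -8809$)
$V{\left(E,N \right)} = i \sqrt{26}$ ($V{\left(E,N \right)} = \sqrt{-26} = i \sqrt{26}$)
$\sqrt{54 + \left(I - -21931\right) \left(-19945 + V{\left(-59,109 \right)}\right)} = \sqrt{54 + \left(-8809 - -21931\right) \left(-19945 + i \sqrt{26}\right)} = \sqrt{54 + \left(-8809 + 21931\right) \left(-19945 + i \sqrt{26}\right)} = \sqrt{54 + 13122 \left(-19945 + i \sqrt{26}\right)} = \sqrt{54 - \left(261718290 - 13122 i \sqrt{26}\right)} = \sqrt{-261718236 + 13122 i \sqrt{26}}$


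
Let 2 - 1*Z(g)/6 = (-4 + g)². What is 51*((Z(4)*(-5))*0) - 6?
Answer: -6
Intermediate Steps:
Z(g) = 12 - 6*(-4 + g)²
51*((Z(4)*(-5))*0) - 6 = 51*(((12 - 6*(-4 + 4)²)*(-5))*0) - 6 = 51*(((12 - 6*0²)*(-5))*0) - 6 = 51*(((12 - 6*0)*(-5))*0) - 6 = 51*(((12 + 0)*(-5))*0) - 6 = 51*((12*(-5))*0) - 6 = 51*(-60*0) - 6 = 51*0 - 6 = 0 - 6 = -6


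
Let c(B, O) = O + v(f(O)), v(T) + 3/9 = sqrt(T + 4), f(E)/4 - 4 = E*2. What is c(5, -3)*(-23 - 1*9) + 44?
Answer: 452/3 - 64*I ≈ 150.67 - 64.0*I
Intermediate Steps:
f(E) = 16 + 8*E (f(E) = 16 + 4*(E*2) = 16 + 4*(2*E) = 16 + 8*E)
v(T) = -1/3 + sqrt(4 + T) (v(T) = -1/3 + sqrt(T + 4) = -1/3 + sqrt(4 + T))
c(B, O) = -1/3 + O + sqrt(20 + 8*O) (c(B, O) = O + (-1/3 + sqrt(4 + (16 + 8*O))) = O + (-1/3 + sqrt(20 + 8*O)) = -1/3 + O + sqrt(20 + 8*O))
c(5, -3)*(-23 - 1*9) + 44 = (-1/3 - 3 + 2*sqrt(5 + 2*(-3)))*(-23 - 1*9) + 44 = (-1/3 - 3 + 2*sqrt(5 - 6))*(-23 - 9) + 44 = (-1/3 - 3 + 2*sqrt(-1))*(-32) + 44 = (-1/3 - 3 + 2*I)*(-32) + 44 = (-10/3 + 2*I)*(-32) + 44 = (320/3 - 64*I) + 44 = 452/3 - 64*I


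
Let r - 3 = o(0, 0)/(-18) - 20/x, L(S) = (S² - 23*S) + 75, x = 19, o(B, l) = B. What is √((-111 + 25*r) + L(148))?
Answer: √6683079/19 ≈ 136.06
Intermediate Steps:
L(S) = 75 + S² - 23*S
r = 37/19 (r = 3 + (0/(-18) - 20/19) = 3 + (0*(-1/18) - 20*1/19) = 3 + (0 - 20/19) = 3 - 20/19 = 37/19 ≈ 1.9474)
√((-111 + 25*r) + L(148)) = √((-111 + 25*(37/19)) + (75 + 148² - 23*148)) = √((-111 + 925/19) + (75 + 21904 - 3404)) = √(-1184/19 + 18575) = √(351741/19) = √6683079/19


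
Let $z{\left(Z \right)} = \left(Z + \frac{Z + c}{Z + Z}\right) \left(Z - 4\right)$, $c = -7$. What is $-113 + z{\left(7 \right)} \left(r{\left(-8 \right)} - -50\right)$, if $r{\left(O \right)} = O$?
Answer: $769$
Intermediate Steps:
$z{\left(Z \right)} = \left(-4 + Z\right) \left(Z + \frac{-7 + Z}{2 Z}\right)$ ($z{\left(Z \right)} = \left(Z + \frac{Z - 7}{Z + Z}\right) \left(Z - 4\right) = \left(Z + \frac{-7 + Z}{2 Z}\right) \left(-4 + Z\right) = \left(-4 + Z\right) \left(Z + \frac{-7 + Z}{2 Z}\right)$)
$-113 + z{\left(7 \right)} \left(r{\left(-8 \right)} - -50\right) = -113 + \left(- \frac{11}{2} + 7^{2} + \frac{14}{7} - \frac{49}{2}\right) \left(-8 - -50\right) = -113 + \left(- \frac{11}{2} + 49 + 14 \cdot \frac{1}{7} - \frac{49}{2}\right) \left(-8 + 50\right) = -113 + \left(- \frac{11}{2} + 49 + 2 - \frac{49}{2}\right) 42 = -113 + 21 \cdot 42 = -113 + 882 = 769$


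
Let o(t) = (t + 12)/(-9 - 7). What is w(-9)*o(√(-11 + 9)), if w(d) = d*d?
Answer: -243/4 - 81*I*√2/16 ≈ -60.75 - 7.1595*I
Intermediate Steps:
w(d) = d²
o(t) = -¾ - t/16 (o(t) = (12 + t)/(-16) = (12 + t)*(-1/16) = -¾ - t/16)
w(-9)*o(√(-11 + 9)) = (-9)²*(-¾ - √(-11 + 9)/16) = 81*(-¾ - I*√2/16) = -243/4 - 81*I*√2/16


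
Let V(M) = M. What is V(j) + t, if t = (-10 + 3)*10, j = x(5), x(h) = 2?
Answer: -68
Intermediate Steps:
j = 2
t = -70 (t = -7*10 = -70)
V(j) + t = 2 - 70 = -68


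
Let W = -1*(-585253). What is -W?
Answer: -585253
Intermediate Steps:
W = 585253
-W = -1*585253 = -585253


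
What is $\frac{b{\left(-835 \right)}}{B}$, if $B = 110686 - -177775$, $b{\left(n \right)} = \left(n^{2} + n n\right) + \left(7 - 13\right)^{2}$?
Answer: $\frac{1394486}{288461} \approx 4.8342$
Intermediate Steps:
$b{\left(n \right)} = 36 + 2 n^{2}$ ($b{\left(n \right)} = \left(n^{2} + n^{2}\right) + \left(-6\right)^{2} = 2 n^{2} + 36 = 36 + 2 n^{2}$)
$B = 288461$ ($B = 110686 + 177775 = 288461$)
$\frac{b{\left(-835 \right)}}{B} = \frac{36 + 2 \left(-835\right)^{2}}{288461} = \left(36 + 2 \cdot 697225\right) \frac{1}{288461} = \left(36 + 1394450\right) \frac{1}{288461} = 1394486 \cdot \frac{1}{288461} = \frac{1394486}{288461}$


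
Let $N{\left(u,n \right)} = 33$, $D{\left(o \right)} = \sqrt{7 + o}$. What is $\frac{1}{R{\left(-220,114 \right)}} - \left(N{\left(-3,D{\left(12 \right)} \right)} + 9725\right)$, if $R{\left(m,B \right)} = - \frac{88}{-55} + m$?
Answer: $- \frac{10655741}{1092} \approx -9758.0$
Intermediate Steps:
$R{\left(m,B \right)} = \frac{8}{5} + m$ ($R{\left(m,B \right)} = \left(-88\right) \left(- \frac{1}{55}\right) + m = \frac{8}{5} + m$)
$\frac{1}{R{\left(-220,114 \right)}} - \left(N{\left(-3,D{\left(12 \right)} \right)} + 9725\right) = \frac{1}{\frac{8}{5} - 220} - \left(33 + 9725\right) = \frac{1}{- \frac{1092}{5}} - 9758 = - \frac{5}{1092} - 9758 = - \frac{10655741}{1092}$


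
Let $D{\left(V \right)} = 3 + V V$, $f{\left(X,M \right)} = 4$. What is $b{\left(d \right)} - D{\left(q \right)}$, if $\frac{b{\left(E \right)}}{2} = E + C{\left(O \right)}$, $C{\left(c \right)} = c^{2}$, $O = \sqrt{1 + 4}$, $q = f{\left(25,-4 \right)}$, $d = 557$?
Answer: $1105$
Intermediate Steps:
$q = 4$
$O = \sqrt{5} \approx 2.2361$
$D{\left(V \right)} = 3 + V^{2}$
$b{\left(E \right)} = 10 + 2 E$ ($b{\left(E \right)} = 2 \left(E + \left(\sqrt{5}\right)^{2}\right) = 2 \left(E + 5\right) = 2 \left(5 + E\right) = 10 + 2 E$)
$b{\left(d \right)} - D{\left(q \right)} = \left(10 + 2 \cdot 557\right) - \left(3 + 4^{2}\right) = \left(10 + 1114\right) - \left(3 + 16\right) = 1124 - 19 = 1105$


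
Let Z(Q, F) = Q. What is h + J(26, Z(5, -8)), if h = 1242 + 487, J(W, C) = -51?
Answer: 1678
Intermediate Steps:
h = 1729
h + J(26, Z(5, -8)) = 1729 - 51 = 1678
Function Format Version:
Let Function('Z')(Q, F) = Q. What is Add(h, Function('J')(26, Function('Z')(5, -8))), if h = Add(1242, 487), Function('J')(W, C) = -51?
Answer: 1678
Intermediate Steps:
h = 1729
Add(h, Function('J')(26, Function('Z')(5, -8))) = Add(1729, -51) = 1678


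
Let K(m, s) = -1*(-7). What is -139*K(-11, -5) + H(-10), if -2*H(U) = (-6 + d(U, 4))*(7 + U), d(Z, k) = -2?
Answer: -985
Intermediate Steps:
K(m, s) = 7
H(U) = 28 + 4*U (H(U) = -(-6 - 2)*(7 + U)/2 = -(-4)*(7 + U) = -(-56 - 8*U)/2 = 28 + 4*U)
-139*K(-11, -5) + H(-10) = -139*7 + (28 + 4*(-10)) = -973 + (28 - 40) = -973 - 12 = -985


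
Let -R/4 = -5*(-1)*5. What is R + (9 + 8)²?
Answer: 189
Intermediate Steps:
R = -100 (R = -4*(-5*(-1))*5 = -20*5 = -4*25 = -100)
R + (9 + 8)² = -100 + (9 + 8)² = -100 + 17² = -100 + 289 = 189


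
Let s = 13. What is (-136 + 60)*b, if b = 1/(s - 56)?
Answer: 76/43 ≈ 1.7674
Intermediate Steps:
b = -1/43 (b = 1/(13 - 56) = 1/(-43) = -1/43 ≈ -0.023256)
(-136 + 60)*b = (-136 + 60)*(-1/43) = -76*(-1/43) = 76/43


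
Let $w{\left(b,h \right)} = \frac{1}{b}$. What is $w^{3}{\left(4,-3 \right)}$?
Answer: $\frac{1}{64} \approx 0.015625$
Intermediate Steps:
$w^{3}{\left(4,-3 \right)} = \left(\frac{1}{4}\right)^{3} = \frac{1}{64}$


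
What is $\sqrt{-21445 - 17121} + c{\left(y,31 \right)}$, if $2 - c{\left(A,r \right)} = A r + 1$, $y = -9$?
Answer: $280 + i \sqrt{38566} \approx 280.0 + 196.38 i$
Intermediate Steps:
$c{\left(A,r \right)} = 1 - A r$ ($c{\left(A,r \right)} = 2 - \left(A r + 1\right) = 2 - \left(1 + A r\right) = 1 - A r$)
$\sqrt{-21445 - 17121} + c{\left(y,31 \right)} = \sqrt{-21445 - 17121} - \left(-1 - 279\right) = \sqrt{-38566} + \left(1 + 279\right) = i \sqrt{38566} + 280 = 280 + i \sqrt{38566}$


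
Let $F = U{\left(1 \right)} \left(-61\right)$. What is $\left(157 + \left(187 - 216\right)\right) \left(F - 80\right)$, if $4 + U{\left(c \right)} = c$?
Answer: $13184$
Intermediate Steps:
$U{\left(c \right)} = -4 + c$
$F = 183$ ($F = \left(-4 + 1\right) \left(-61\right) = \left(-3\right) \left(-61\right) = 183$)
$\left(157 + \left(187 - 216\right)\right) \left(F - 80\right) = \left(157 + \left(187 - 216\right)\right) \left(183 - 80\right) = \left(157 - 29\right) 103 = 128 \cdot 103 = 13184$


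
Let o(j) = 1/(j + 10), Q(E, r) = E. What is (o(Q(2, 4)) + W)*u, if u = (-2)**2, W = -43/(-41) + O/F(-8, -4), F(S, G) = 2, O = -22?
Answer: -4855/123 ≈ -39.472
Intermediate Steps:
W = -408/41 (W = -43/(-41) - 22/2 = -43*(-1/41) - 22*1/2 = 43/41 - 11 = -408/41 ≈ -9.9512)
o(j) = 1/(10 + j)
u = 4
(o(Q(2, 4)) + W)*u = (1/(10 + 2) - 408/41)*4 = (1/12 - 408/41)*4 = -4855/492*4 = -4855/123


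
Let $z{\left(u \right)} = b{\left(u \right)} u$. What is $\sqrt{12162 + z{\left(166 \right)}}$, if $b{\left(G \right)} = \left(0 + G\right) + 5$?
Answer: $2 \sqrt{10137} \approx 201.37$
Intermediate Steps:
$b{\left(G \right)} = 5 + G$ ($b{\left(G \right)} = G + 5 = 5 + G$)
$z{\left(u \right)} = u \left(5 + u\right)$ ($z{\left(u \right)} = \left(5 + u\right) u = u \left(5 + u\right)$)
$\sqrt{12162 + z{\left(166 \right)}} = \sqrt{12162 + 166 \left(5 + 166\right)} = \sqrt{12162 + 166 \cdot 171} = \sqrt{12162 + 28386} = \sqrt{40548} = 2 \sqrt{10137}$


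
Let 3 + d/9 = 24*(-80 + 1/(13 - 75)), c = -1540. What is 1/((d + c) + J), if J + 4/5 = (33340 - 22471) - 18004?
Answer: -155/4027874 ≈ -3.8482e-5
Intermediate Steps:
d = -536625/31 (d = -27 + 9*(24*(-80 + 1/(13 - 75))) = -27 + 9*(24*(-80 + 1/(-62))) = -27 + 9*(24*(-80 - 1/62)) = -27 + 9*(24*(-4961/62)) = -27 + 9*(-59532/31) = -27 - 535788/31 = -536625/31 ≈ -17310.)
J = -35679/5 (J = -⅘ + ((33340 - 22471) - 18004) = -⅘ + (10869 - 18004) = -⅘ - 7135 = -35679/5 ≈ -7135.8)
1/((d + c) + J) = 1/((-536625/31 - 1540) - 35679/5) = 1/(-584365/31 - 35679/5) = 1/(-4027874/155) = -155/4027874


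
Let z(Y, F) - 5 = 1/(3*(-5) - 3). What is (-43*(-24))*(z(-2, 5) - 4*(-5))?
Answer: 77228/3 ≈ 25743.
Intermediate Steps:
z(Y, F) = 89/18 (z(Y, F) = 5 + 1/(3*(-5) - 3) = 5 + 1/(-15 - 3) = 5 + 1/(-18) = 5 - 1/18 = 89/18)
(-43*(-24))*(z(-2, 5) - 4*(-5)) = (-43*(-24))*(89/18 - 4*(-5)) = 1032*(89/18 + 20) = 1032*(449/18) = 77228/3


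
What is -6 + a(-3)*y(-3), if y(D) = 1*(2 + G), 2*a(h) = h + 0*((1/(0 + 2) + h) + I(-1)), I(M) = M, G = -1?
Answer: -15/2 ≈ -7.5000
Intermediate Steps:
a(h) = h/2 (a(h) = (h + 0*((1/(0 + 2) + h) - 1))/2 = (h + 0*((1/2 + h) - 1))/2 = (h + 0*((½ + h) - 1))/2 = (h + 0*(-½ + h))/2 = (h + 0)/2 = h/2)
y(D) = 1 (y(D) = 1*(2 - 1) = 1*1 = 1)
-6 + a(-3)*y(-3) = -6 + ((½)*(-3))*1 = -6 - 3/2*1 = -6 - 3/2 = -15/2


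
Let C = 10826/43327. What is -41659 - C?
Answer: -1804970319/43327 ≈ -41659.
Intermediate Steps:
C = 10826/43327 (C = 10826*(1/43327) = 10826/43327 ≈ 0.24987)
-41659 - C = -41659 - 1*10826/43327 = -41659 - 10826/43327 = -1804970319/43327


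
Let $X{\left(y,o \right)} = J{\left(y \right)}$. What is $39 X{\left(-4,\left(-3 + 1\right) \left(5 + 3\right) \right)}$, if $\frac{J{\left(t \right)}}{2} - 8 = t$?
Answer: $312$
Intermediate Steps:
$J{\left(t \right)} = 16 + 2 t$
$X{\left(y,o \right)} = 16 + 2 y$
$39 X{\left(-4,\left(-3 + 1\right) \left(5 + 3\right) \right)} = 39 \left(16 + 2 \left(-4\right)\right) = 39 \left(16 - 8\right) = 39 \cdot 8 = 312$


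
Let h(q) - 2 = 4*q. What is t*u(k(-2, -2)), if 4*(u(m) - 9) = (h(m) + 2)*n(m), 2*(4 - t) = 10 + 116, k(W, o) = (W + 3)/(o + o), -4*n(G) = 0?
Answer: -531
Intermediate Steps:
n(G) = 0 (n(G) = -1/4*0 = 0)
h(q) = 2 + 4*q
k(W, o) = (3 + W)/(2*o) (k(W, o) = (3 + W)/((2*o)) = (3 + W)*(1/(2*o)) = (3 + W)/(2*o))
t = -59 (t = 4 - (10 + 116)/2 = 4 - 1/2*126 = 4 - 63 = -59)
u(m) = 9 (u(m) = 9 + (((2 + 4*m) + 2)*0)/4 = 9 + ((4 + 4*m)*0)/4 = 9 + (1/4)*0 = 9 + 0 = 9)
t*u(k(-2, -2)) = -59*9 = -531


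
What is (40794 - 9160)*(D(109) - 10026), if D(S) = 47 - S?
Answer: -319123792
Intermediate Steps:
(40794 - 9160)*(D(109) - 10026) = (40794 - 9160)*((47 - 1*109) - 10026) = 31634*((47 - 109) - 10026) = 31634*(-62 - 10026) = 31634*(-10088) = -319123792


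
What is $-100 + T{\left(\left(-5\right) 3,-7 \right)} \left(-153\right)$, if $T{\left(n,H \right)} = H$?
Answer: $971$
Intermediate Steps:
$-100 + T{\left(\left(-5\right) 3,-7 \right)} \left(-153\right) = -100 - -1071 = -100 + 1071 = 971$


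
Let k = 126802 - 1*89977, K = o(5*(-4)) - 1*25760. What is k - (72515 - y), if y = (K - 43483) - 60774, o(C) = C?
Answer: -165727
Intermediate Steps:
K = -25780 (K = 5*(-4) - 1*25760 = -20 - 25760 = -25780)
y = -130037 (y = (-25780 - 43483) - 60774 = -69263 - 60774 = -130037)
k = 36825 (k = 126802 - 89977 = 36825)
k - (72515 - y) = 36825 - (72515 - 1*(-130037)) = 36825 - (72515 + 130037) = 36825 - 1*202552 = 36825 - 202552 = -165727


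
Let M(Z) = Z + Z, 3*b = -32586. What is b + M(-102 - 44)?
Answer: -11154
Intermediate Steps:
b = -10862 (b = (⅓)*(-32586) = -10862)
M(Z) = 2*Z
b + M(-102 - 44) = -10862 + 2*(-102 - 44) = -10862 + 2*(-146) = -10862 - 292 = -11154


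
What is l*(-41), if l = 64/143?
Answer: -2624/143 ≈ -18.350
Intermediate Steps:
l = 64/143 (l = 64*(1/143) = 64/143 ≈ 0.44755)
l*(-41) = (64/143)*(-41) = -2624/143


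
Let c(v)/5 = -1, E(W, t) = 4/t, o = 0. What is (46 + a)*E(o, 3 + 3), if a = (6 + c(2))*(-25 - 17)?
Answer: 8/3 ≈ 2.6667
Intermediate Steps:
c(v) = -5 (c(v) = 5*(-1) = -5)
a = -42 (a = (6 - 5)*(-25 - 17) = 1*(-42) = -42)
(46 + a)*E(o, 3 + 3) = (46 - 42)*(4/(3 + 3)) = 4*(4/6) = 4*(4*(⅙)) = 4*(⅔) = 8/3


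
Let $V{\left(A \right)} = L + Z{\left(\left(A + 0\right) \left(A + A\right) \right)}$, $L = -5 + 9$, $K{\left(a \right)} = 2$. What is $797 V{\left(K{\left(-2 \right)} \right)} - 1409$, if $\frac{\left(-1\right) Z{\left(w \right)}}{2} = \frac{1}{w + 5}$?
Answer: $\frac{21533}{13} \approx 1656.4$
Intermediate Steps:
$Z{\left(w \right)} = - \frac{2}{5 + w}$ ($Z{\left(w \right)} = - \frac{2}{w + 5} = - \frac{2}{5 + w}$)
$L = 4$
$V{\left(A \right)} = 4 - \frac{2}{5 + 2 A^{2}}$ ($V{\left(A \right)} = 4 - \frac{2}{5 + \left(A + 0\right) \left(A + A\right)} = 4 - \frac{2}{5 + A 2 A} = 4 - \frac{2}{5 + 2 A^{2}}$)
$797 V{\left(K{\left(-2 \right)} \right)} - 1409 = 797 \frac{2 \left(9 + 4 \cdot 2^{2}\right)}{5 + 2 \cdot 2^{2}} - 1409 = 797 \frac{2 \left(9 + 4 \cdot 4\right)}{5 + 2 \cdot 4} - 1409 = 797 \frac{2 \left(9 + 16\right)}{5 + 8} - 1409 = 797 \cdot 2 \cdot \frac{1}{13} \cdot 25 - 1409 = 797 \cdot \frac{50}{13} - 1409 = \frac{39850}{13} - 1409 = \frac{21533}{13}$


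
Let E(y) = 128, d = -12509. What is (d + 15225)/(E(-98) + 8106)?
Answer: 1358/4117 ≈ 0.32985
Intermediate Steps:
(d + 15225)/(E(-98) + 8106) = (-12509 + 15225)/(128 + 8106) = 2716/8234 = 2716*(1/8234) = 1358/4117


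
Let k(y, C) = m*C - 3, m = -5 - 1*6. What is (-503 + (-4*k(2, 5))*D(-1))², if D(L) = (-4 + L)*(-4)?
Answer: 17114769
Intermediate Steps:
m = -11 (m = -5 - 6 = -11)
D(L) = 16 - 4*L
k(y, C) = -3 - 11*C (k(y, C) = -11*C - 3 = -3 - 11*C)
(-503 + (-4*k(2, 5))*D(-1))² = (-503 + (-4*(-3 - 11*5))*(16 - 4*(-1)))² = (-503 + (-4*(-3 - 55))*(16 + 4))² = (-503 - 4*(-58)*20)² = (-503 + 232*20)² = (-503 + 4640)² = 4137² = 17114769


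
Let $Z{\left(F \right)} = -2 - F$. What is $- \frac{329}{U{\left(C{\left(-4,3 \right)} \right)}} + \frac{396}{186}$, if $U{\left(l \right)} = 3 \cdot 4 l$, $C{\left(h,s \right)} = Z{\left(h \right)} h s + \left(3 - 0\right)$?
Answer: $\frac{3833}{1116} \approx 3.4346$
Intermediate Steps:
$C{\left(h,s \right)} = 3 + h s \left(-2 - h\right)$ ($C{\left(h,s \right)} = \left(-2 - h\right) h s + \left(3 - 0\right) = h \left(-2 - h\right) s + \left(3 + 0\right) = h s \left(-2 - h\right) + 3 = 3 + h s \left(-2 - h\right)$)
$U{\left(l \right)} = 12 l$
$- \frac{329}{U{\left(C{\left(-4,3 \right)} \right)}} + \frac{396}{186} = - \frac{329}{12 \left(3 - \left(-4\right) 3 \left(2 - 4\right)\right)} + \frac{396}{186} = - \frac{329}{12 \left(3 - \left(-4\right) 3 \left(-2\right)\right)} + 396 \cdot \frac{1}{186} = - \frac{329}{12 \left(3 - 24\right)} + \frac{66}{31} = - \frac{329}{12 \left(-21\right)} + \frac{66}{31} = - \frac{329}{-252} + \frac{66}{31} = \left(-329\right) \left(- \frac{1}{252}\right) + \frac{66}{31} = \frac{47}{36} + \frac{66}{31} = \frac{3833}{1116}$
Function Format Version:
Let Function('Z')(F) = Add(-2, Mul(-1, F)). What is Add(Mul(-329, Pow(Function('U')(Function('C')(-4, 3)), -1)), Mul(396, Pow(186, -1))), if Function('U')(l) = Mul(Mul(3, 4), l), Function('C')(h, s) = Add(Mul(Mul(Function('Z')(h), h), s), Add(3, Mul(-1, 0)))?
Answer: Rational(3833, 1116) ≈ 3.4346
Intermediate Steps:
Function('C')(h, s) = Add(3, Mul(h, s, Add(-2, Mul(-1, h)))) (Function('C')(h, s) = Add(Mul(Mul(Add(-2, Mul(-1, h)), h), s), Add(3, Mul(-1, 0))) = Add(Mul(Mul(h, Add(-2, Mul(-1, h))), s), Add(3, 0)) = Add(Mul(h, s, Add(-2, Mul(-1, h))), 3) = Add(3, Mul(h, s, Add(-2, Mul(-1, h)))))
Function('U')(l) = Mul(12, l)
Add(Mul(-329, Pow(Function('U')(Function('C')(-4, 3)), -1)), Mul(396, Pow(186, -1))) = Add(Mul(-329, Pow(Mul(12, Add(3, Mul(-1, -4, 3, Add(2, -4)))), -1)), Mul(396, Pow(186, -1))) = Add(Mul(-329, Pow(Mul(12, Add(3, Mul(-1, -4, 3, -2))), -1)), Mul(396, Rational(1, 186))) = Add(Mul(-329, Pow(Mul(12, Add(3, -24)), -1)), Rational(66, 31)) = Add(Mul(-329, Pow(Mul(12, -21), -1)), Rational(66, 31)) = Add(Mul(-329, Pow(-252, -1)), Rational(66, 31)) = Add(Mul(-329, Rational(-1, 252)), Rational(66, 31)) = Add(Rational(47, 36), Rational(66, 31)) = Rational(3833, 1116)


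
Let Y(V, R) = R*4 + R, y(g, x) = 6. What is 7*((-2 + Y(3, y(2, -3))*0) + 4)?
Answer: 14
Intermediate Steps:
Y(V, R) = 5*R (Y(V, R) = 4*R + R = 5*R)
7*((-2 + Y(3, y(2, -3))*0) + 4) = 7*((-2 + (5*6)*0) + 4) = 7*((-2 + 30*0) + 4) = 7*((-2 + 0) + 4) = 7*(-2 + 4) = 7*2 = 14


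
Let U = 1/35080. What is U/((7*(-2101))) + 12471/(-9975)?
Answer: -61276740807/49012548200 ≈ -1.2502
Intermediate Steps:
U = 1/35080 ≈ 2.8506e-5
U/((7*(-2101))) + 12471/(-9975) = 1/(35080*((7*(-2101)))) + 12471/(-9975) = (1/35080)/(-14707) + 12471*(-1/9975) = (1/35080)*(-1/14707) - 4157/3325 = -1/515921560 - 4157/3325 = -61276740807/49012548200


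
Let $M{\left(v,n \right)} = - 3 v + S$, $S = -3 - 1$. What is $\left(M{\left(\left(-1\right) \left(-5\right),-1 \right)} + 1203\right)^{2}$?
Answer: $1401856$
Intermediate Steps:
$S = -4$ ($S = -3 - 1 = -4$)
$M{\left(v,n \right)} = -4 - 3 v$ ($M{\left(v,n \right)} = - 3 v - 4 = -4 - 3 v$)
$\left(M{\left(\left(-1\right) \left(-5\right),-1 \right)} + 1203\right)^{2} = \left(\left(-4 - 3 \left(\left(-1\right) \left(-5\right)\right)\right) + 1203\right)^{2} = \left(\left(-4 - 15\right) + 1203\right)^{2} = \left(-19 + 1203\right)^{2} = 1184^{2} = 1401856$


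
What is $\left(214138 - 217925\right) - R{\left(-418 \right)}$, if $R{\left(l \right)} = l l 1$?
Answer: $-178511$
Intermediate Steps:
$R{\left(l \right)} = l^{2}$ ($R{\left(l \right)} = l^{2} \cdot 1 = l^{2}$)
$\left(214138 - 217925\right) - R{\left(-418 \right)} = \left(214138 - 217925\right) - \left(-418\right)^{2} = -3787 - 174724 = -178511$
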